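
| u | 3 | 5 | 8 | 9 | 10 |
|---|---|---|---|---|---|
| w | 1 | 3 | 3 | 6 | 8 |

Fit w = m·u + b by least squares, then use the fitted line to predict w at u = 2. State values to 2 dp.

Entries of XᵀX: Σu·u = 279, Σu = 35, Σ1 = 5.
And Σu·w = 176, Σw = 21.
So XᵀX·[m, b]ᵀ = Xᵀw: [[279, 35]; [35, 5]]·[m, b]ᵀ = [176, 21]ᵀ.
Δ = 279·5 − 35² = 170.
m = (176·5 − 35·21)/170 = 29/34; b = (279·21 − 35·176)/170 = -301/170.
At u = 2: ŵ = (29/34)·(2) + (-301/170)·(1) = -11/170.

ŵ = -0.06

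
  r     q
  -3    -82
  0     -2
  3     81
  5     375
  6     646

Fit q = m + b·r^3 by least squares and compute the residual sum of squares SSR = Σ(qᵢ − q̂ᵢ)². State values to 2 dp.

AᵀA·[m, b]ᵀ = Aᵀq reads: 5·m + 341·b = 1018;  341·m + 63739·b = 190812.
det = 5·63739 − 341² = 202414.
m = (1018·63739 − 341·190812)/202414 = -90295/101207; b = (5·190812 − 341·1018)/202414 = 303461/101207.
Residuals: -15232/101207, -112119/101207, 94615/101207, 110295/101207, -77559/101207; SSR = 394588/101207.

SSR = 3.90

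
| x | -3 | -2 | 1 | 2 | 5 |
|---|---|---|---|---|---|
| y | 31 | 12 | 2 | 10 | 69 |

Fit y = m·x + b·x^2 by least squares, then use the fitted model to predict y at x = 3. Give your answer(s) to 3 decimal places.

ŷ = 23.660

Entries of MᵀM: Σx·x = 43, Σx·x^2 = 99, Σx^2·x^2 = 739.
For Mᵀy: Σx·y = 250, Σx^2·y = 2094.
Eliminating b: 739·(row 1) − 99·(row 2) gives 21976·m = 739·250 − 99·2094 = -22556, so m = -5639/5494.
Then b = (2094 − 99·(-5639/5494))/739 = 16323/5494.
At x = 3: ŷ = (-5639/5494)·(3) + (16323/5494)·(9) = 64995/2747.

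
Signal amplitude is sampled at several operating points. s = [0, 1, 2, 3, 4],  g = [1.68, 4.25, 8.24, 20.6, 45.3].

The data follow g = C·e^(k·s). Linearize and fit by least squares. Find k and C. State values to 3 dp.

k = 0.817, C = 1.732

Taking logs, ln g = k·s + ln C, so regress ln g on s.
XᵀX = [[30.0000, 10.0000]; [10.0000, 5]], rhs = [29.9940, 10.9133]ᵀ  (here Σs = 10.0000, Σ(s)² = 30.0000, Σln g = 10.9133, Σs·ln g = 29.9940).
Solving (det = 50.0000): k = 0.81674, ln C = 0.54918, so C = exp(0.54918) = 1.73184.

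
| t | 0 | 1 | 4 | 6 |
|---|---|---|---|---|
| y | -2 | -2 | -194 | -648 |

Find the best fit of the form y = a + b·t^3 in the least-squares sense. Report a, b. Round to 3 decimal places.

a = -0.940, b = -2.997

Compute the Gram sums: Σ1 = 4, Σt^3 = 281, Σt^3·t^3 = 50753.
Right-hand side: Σy = -846, Σt^3·y = -152386.
det = 4·50753 − 281² = 124051.
a = ((-846)·50753 − 281·(-152386))/124051 = -116572/124051; b = (4·(-152386) − 281·(-846))/124051 = -371818/124051.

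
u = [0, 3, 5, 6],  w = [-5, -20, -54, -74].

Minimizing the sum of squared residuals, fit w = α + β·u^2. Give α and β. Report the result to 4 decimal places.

Entries of XᵀX: Σ1 = 4, Σu^2 = 70, Σu^2·u^2 = 2002.
Moment sums: Σw = -153, Σu^2·w = -4194.
Normal equations: [[4, 70]; [70, 2002]]·[α, β]ᵀ = [-153, -4194]ᵀ.
Δ = 4·2002 − 70² = 3108.
α = ((-153)·2002 − 70·(-4194))/3108 = -303/74; β = (4·(-4194) − 70·(-153))/3108 = -1011/518.

α = -4.0946, β = -1.9517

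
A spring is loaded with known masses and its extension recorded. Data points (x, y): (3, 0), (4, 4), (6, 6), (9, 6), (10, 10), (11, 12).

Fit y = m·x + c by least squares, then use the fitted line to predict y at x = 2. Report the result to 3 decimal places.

ŷ = 0.146

The normal equations are: 363·m + 43·c = 338;  43·m + 6·c = 38.
Eliminating c: 6·(row 1) − 43·(row 2) gives 329·m = 6·338 − 43·38 = 394, so m = 394/329.
Then c = (38 − 43·(394/329))/6 = -740/329.
At x = 2: ŷ = (394/329)·(2) + (-740/329)·(1) = 48/329.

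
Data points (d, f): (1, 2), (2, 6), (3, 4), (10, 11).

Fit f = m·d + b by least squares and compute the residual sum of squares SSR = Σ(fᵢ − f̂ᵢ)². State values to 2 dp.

From the data, Σd·d = 114, Σd = 16, Σ1 = 4.
Right-hand side: Σd·f = 136, Σf = 23.
Normal equations: [[114, 16]; [16, 4]]·[m, b]ᵀ = [136, 23]ᵀ.
Determinant 114·4 − 16² = 200.
m = (136·4 − 16·23)/200 = 22/25; b = (114·23 − 16·136)/200 = 223/100.
Residuals: -111/100, 201/100, -87/100, -3/100; SSR = 603/100.

SSR = 6.03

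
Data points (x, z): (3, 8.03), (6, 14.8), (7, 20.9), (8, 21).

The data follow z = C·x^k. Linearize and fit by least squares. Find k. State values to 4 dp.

k = 1.0206

Taking logs, ln z = k·ln x + ln C, so regress ln z on ln x.
Σln x = 6.9157, Σ(ln x)² = 12.5280, Σln z = 10.8621, Σln x·ln z = 19.3627.
Equations: 12.5280·k + 6.9157·ln C = 19.3627;  6.9157·k + 4·ln C = 10.8621.
Solving (det = 2.2847): k = 1.02056, ln C = 0.95104.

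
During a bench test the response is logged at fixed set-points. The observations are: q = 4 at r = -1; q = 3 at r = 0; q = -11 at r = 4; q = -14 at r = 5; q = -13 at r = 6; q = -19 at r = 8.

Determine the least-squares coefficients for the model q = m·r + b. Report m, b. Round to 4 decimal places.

The normal system MᵀM·[m, b]ᵀ = Mᵀq is [[142, 22]; [22, 6]]·[m, b]ᵀ = [-348, -50]ᵀ.
det = 142·6 − 22² = 368.
m = ((-348)·6 − 22·(-50))/368 = -247/92; b = (142·(-50) − 22·(-348))/368 = 139/92.

m = -2.6848, b = 1.5109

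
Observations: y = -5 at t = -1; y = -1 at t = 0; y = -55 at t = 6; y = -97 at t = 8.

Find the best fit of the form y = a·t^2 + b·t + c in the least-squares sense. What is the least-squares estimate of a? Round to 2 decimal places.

From the data, Σt^2·t^2 = 5393, Σt^2·t = 727, Σt^2 = 101, Σt·t = 101, Σt = 13, Σ1 = 4.
Moment sums: Σt^2·y = -8193, Σt·y = -1101, Σy = -158.
AᵀA·[a, b, c]ᵀ = Aᵀy becomes [[5393, 727, 101]; [727, 101, 13]; [101, 13, 4]]·[a, b, c]ᵀ = [-8193, -1101, -158]ᵀ.
Solving the 3×3 system (Gaussian elimination) gives a = -141/89, b = 67/89, c = -173/89.

a = -1.58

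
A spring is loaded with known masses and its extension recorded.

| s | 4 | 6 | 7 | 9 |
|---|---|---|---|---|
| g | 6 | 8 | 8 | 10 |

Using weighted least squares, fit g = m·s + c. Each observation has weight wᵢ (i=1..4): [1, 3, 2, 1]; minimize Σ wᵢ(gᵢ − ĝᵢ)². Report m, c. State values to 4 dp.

m = 0.7292, c = 3.3125

The normal system MᵀWM·[m, c]ᵀ = MᵀWg is [[303, 45]; [45, 7]]·[m, c]ᵀ = [370, 56]ᵀ.
Determinant 303·7 − 45² = 96.
m = (370·7 − 45·56)/96 = 35/48; c = (303·56 − 45·370)/96 = 53/16.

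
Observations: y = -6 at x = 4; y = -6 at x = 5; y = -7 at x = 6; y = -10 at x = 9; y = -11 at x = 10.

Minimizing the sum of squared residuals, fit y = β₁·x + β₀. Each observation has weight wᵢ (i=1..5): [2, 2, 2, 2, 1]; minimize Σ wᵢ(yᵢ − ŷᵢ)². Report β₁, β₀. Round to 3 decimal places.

Setting ∂/∂β₁ … = 0 gives: 416·β₁ + 58·β₀ = -482;  58·β₁ + 9·β₀ = -69.
Eliminating β₀: 9·(row 1) − 58·(row 2) gives 380·β₁ = 9·(-482) − 58·(-69) = -336, so β₁ = -84/95.
Then β₀ = ((-69) − 58·(-84/95))/9 = -187/95.

β₁ = -0.884, β₀ = -1.968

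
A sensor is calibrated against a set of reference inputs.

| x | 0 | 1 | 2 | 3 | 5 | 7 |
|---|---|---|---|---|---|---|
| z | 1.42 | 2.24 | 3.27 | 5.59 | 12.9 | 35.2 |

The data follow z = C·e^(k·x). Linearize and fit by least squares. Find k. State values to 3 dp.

k = 0.456

Let Y = ln z. Fitting Y = k·x + ln C by least squares:
Σx = 18.0000, Σ(x)² = 88.0000, Σln z = 10.1812, Σx·ln z = 46.0525.
Equations: 88.0000·k + 18.0000·ln C = 46.0525;  18.0000·k + 6·ln C = 10.1812.
Δ = 88.0000·6 − (18.0000)² = 204.0000; k = (46.0525·6 − 18.0000·10.1812)/204.0000 = 0.45614, ln C = (88.0000·10.1812 − 18.0000·46.0525)/204.0000 = 0.32843.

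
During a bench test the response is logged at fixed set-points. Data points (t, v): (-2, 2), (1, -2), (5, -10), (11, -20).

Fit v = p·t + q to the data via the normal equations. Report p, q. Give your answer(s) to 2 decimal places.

p = -1.73, q = -1.03

Sums needed: Σt·t = 151, Σt = 15, Σ1 = 4.
And Σt·v = -276, Σv = -30.
Δ = 151·4 − 15² = 379.
p = ((-276)·4 − 15·(-30))/379 = -654/379; q = (151·(-30) − 15·(-276))/379 = -390/379.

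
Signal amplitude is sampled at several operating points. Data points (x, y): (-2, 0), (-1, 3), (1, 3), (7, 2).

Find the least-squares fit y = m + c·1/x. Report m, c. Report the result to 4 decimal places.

The normal equations are: 4·m + (-5/14)·c = 8;  (-5/14)·m + (445/196)·c = 2/7.
Eliminating c: (445/196)·(row 1) − (-5/14)·(row 2) gives (1755/196)·m = (445/196)·8 − (-5/14)·(2/7) = 895/49, so m = 716/351.
Then c = ((2/7) − (-5/14)·(716/351))/(445/196) = 784/1755.

m = 2.0399, c = 0.4467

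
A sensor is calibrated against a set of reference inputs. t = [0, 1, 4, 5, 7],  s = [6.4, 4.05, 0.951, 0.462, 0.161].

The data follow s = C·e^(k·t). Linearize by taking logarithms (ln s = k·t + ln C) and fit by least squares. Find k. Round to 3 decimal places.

k = -0.527

Taking logs, ln s = k·t + ln C, so regress ln s on t.
Sums: Σt = 17.0000, Σ(t)² = 91.0000, Σln s = 0.6062, Σt·ln s = -15.4477.
Normal system: [[91.0000, 17.0000]; [17.0000, 5]]·[k, ln C]ᵀ = [-15.4477, 0.6062]ᵀ.
Slope k = (n·Σt·ln s − Σt·Σln s)/(n·Σ(t)² − (Σt)²) = (5·-15.4477 − 17.0000·0.6062)/166.0000 = -0.52737; ln C = (Σln s − k·Σt)/n = 1.91432.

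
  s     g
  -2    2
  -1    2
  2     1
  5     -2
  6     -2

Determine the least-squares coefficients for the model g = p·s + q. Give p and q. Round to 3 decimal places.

From the data, Σs·s = 70, Σs = 10, Σ1 = 5.
For Aᵀg: Σs·g = -26, Σg = 1.
AᵀA·[p, q]ᵀ = Aᵀg becomes [[70, 10]; [10, 5]]·[p, q]ᵀ = [-26, 1]ᵀ.
Eliminating q: 5·(row 1) − 10·(row 2) gives 250·p = 5·(-26) − 10·1 = -140, so p = -14/25.
Then q = (1 − 10·(-14/25))/5 = 33/25.

p = -0.560, q = 1.320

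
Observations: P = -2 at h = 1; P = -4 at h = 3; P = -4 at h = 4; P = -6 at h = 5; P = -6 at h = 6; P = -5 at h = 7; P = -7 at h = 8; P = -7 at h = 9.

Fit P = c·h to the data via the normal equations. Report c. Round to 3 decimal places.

AᵀA·[c]ᵀ = AᵀP reads: 281·c = -250.
c = (-250)/281 = -0.88968.

c = -0.890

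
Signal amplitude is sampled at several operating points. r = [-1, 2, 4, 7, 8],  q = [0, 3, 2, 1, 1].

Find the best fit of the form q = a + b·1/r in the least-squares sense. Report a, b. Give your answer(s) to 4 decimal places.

Normal-equation sums: Σ1 = 5, Σ1/r = 1/56, Σ1/r·1/r = 4229/3136.
Moment sums: Σq = 7, Σ1/r·q = 127/56.
So AᵀA·[a, b]ᵀ = Aᵀq: [[5, 1/56]; [1/56, 4229/3136]]·[a, b]ᵀ = [7, 127/56]ᵀ.
Determinant 5·(4229/3136) − (1/56)² = 2643/392.
a = (7·(4229/3136) − (1/56)·(127/56))/(2643/392) = 7369/5286; b = (5·(127/56) − (1/56)·7)/(2643/392) = 4396/2643.

a = 1.3941, b = 1.6633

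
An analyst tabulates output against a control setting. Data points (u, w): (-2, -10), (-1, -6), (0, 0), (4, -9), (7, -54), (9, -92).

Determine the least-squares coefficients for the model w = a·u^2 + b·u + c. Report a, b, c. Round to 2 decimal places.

a = -1.48, b = 2.98, c = 0.42

The normal equations are: 9235·a + 1127·b + 151·c = -10288;  1127·a + 151·b + 17·c = -1216;  151·a + 17·b + 6·c = -171.
(Σu^2·u^2 = 9235, Σu^2·u = 1127, Σu^2 = 151, Σu·u = 151, Σu = 17, Σ1 = 6, Σu^2·w = -10288, Σu·w = -1216, Σw = -171.)
Inverting the 3×3 Gram matrix, [a, b, c]ᵀ = [-311897/210144, 625747/210144, 14559/35024]ᵀ.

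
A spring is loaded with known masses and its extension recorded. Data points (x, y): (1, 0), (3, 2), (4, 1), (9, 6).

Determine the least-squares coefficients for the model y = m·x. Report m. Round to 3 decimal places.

From the data, Σx·x = 107.
Moment sums: Σx·y = 64.
Normal equations: [[107]]·[m]ᵀ = [64]ᵀ.
Hence m = 64 / 107 ≈ 0.598131.

m = 0.598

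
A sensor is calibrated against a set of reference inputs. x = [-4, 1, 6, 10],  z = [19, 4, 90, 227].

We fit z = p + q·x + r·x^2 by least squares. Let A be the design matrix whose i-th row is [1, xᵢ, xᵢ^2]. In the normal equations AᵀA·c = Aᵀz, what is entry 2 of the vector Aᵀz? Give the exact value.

Entry 2 ↔ basis x, so (Aᵀz)_{2} = Σᵢ (x)·zᵢ = (-4)·(19) + (1)·(4) + (6)·(90) + (10)·(227) = 2738.

2738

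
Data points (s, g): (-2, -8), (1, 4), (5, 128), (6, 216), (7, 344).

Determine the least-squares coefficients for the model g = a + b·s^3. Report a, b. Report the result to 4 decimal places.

Compute the Gram sums: Σ1 = 5, Σs^3 = 677, Σs^3·s^3 = 179995.
And Σg = 684, Σs^3·g = 180716.
MᵀM·[a, b]ᵀ = Mᵀg becomes [[5, 677]; [677, 179995]]·[a, b]ᵀ = [684, 180716]ᵀ.
det = 5·179995 − 677² = 441646.
a = (684·179995 − 677·180716)/441646 = 385924/220823; b = (5·180716 − 677·684)/441646 = 220256/220823.

a = 1.7477, b = 0.9974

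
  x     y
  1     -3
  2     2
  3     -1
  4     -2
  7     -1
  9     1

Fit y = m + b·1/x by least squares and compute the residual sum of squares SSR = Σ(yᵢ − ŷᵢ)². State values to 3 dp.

With design matrix A, AᵀA = [[6, 589/252]; [589/252, 92485/63504]] and Aᵀy = [-4, -361/126]ᵀ.
Eliminating b: (92485/63504)·(row 1) − (589/252)·(row 2) gives (207989/63504)·m = (92485/63504)·(-4) − (589/252)·(-361/126) = 27659/31752, so m = 55318/207989.
Then b = ((-361/126) − (589/252)·(55318/207989))/(92485/63504) = -497952/207989.
Residuals: -181333/207989, 609636/207989, -97323/207989, -346808/207989, -192171/207989, 207999/207989; SSR = 2954380/207989.

SSR = 14.205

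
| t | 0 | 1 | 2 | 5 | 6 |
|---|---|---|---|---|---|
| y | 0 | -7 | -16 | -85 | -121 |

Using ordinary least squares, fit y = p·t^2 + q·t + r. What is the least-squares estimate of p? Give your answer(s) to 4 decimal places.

p = -3.0179

The normal system MᵀM·[p, q, r]ᵀ = Mᵀy is [[1938, 350, 66]; [350, 66, 14]; [66, 14, 5]]·[p, q, r]ᵀ = [-6552, -1190, -229]ᵀ.
Solving the 3×3 system (Gaussian elimination) gives p = -169/56, q = -15/8, r = -5/7.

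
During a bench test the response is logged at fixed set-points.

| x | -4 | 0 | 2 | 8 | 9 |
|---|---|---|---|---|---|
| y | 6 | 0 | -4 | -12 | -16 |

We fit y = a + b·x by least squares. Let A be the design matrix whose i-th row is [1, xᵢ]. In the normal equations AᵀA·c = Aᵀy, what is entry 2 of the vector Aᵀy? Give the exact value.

-272

Entry 2 ↔ basis x, so (Aᵀy)_{2} = Σᵢ (x)·yᵢ = (-4)·(6) + (0)·(0) + (2)·(-4) + (8)·(-12) + (9)·(-16) = -272.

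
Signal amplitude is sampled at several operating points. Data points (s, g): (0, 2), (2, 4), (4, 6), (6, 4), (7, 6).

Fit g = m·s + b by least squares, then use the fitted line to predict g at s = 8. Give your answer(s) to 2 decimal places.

Compute the Gram sums: Σs·s = 105, Σs = 19, Σ1 = 5.
Right-hand side: Σs·g = 98, Σg = 22.
Normal equations: [[105, 19]; [19, 5]]·[m, b]ᵀ = [98, 22]ᵀ.
Determinant 105·5 − 19² = 164.
m = (98·5 − 19·22)/164 = 18/41; b = (105·22 − 19·98)/164 = 112/41.
At s = 8: ĝ = (18/41)·(8) + (112/41)·(1) = 256/41.

ĝ = 6.24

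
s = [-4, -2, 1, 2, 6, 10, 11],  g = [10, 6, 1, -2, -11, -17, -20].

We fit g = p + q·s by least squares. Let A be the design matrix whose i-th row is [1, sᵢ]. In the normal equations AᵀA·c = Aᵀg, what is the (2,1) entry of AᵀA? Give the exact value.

Row 2 ↔ basis s, column 1 ↔ basis 1, so (AᵀA)_{2,1} = Σᵢ s = (-4)·(1) + (-2)·(1) + (1)·(1) + (2)·(1) + (6)·(1) + (10)·(1) + (11)·(1) = 24.

24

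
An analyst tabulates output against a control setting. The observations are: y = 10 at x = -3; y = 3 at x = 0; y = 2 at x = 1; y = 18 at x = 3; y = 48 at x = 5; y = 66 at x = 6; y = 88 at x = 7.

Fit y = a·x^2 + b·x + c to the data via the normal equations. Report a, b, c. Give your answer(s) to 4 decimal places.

a = 1.5811, b = 1.4295, c = 0.5531

MᵀM·[a, b, c]ᵀ = Mᵀy reads: 4485·a + 685·b + 129·c = 8142;  685·a + 129·b + 19·c = 1278;  129·a + 19·b + 7·c = 235.
Inverting the 3×3 Gram matrix, [a, b, c]ᵀ = [40373/25534, 36501/25534, 7061/12767]ᵀ.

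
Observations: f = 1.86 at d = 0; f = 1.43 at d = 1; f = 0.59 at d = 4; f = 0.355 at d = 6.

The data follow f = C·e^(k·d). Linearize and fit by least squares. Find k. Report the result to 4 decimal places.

Taking logs, ln f = k·d + ln C, so regress ln f on d.
Sums: Σd = 11.0000, Σ(d)² = 53.0000, Σln f = -0.5850, Σd·ln f = -7.9667.
Normal system: [[53.0000, 11.0000]; [11.0000, 4]]·[k, ln C]ᵀ = [-7.9667, -0.5850]ᵀ.
Slope k = (n·Σd·ln f − Σd·Σln f)/(n·Σ(d)² − (Σd)²) = (4·-7.9667 − 11.0000·-0.5850)/91.0000 = -0.27947; ln C = (Σln f − k·Σd)/n = 0.62228.

k = -0.2795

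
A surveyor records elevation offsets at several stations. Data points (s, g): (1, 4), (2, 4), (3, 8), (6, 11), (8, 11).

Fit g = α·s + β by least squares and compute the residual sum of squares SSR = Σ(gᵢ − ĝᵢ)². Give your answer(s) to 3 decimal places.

SSR = 6.729

The normal equations are: 114·α + 20·β = 190;  20·α + 5·β = 38.
det = 114·5 − 20² = 170.
α = (190·5 − 20·38)/170 = 19/17; β = (114·38 − 20·190)/170 = 266/85.
Residuals: -21/85, -116/85, 129/85, 99/85, -91/85; SSR = 572/85.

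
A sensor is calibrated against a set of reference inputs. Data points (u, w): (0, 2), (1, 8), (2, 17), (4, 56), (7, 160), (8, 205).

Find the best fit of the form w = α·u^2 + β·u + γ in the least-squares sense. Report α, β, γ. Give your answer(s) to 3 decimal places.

Sums needed: Σu^2·u^2 = 6770, Σu^2·u = 928, Σu^2 = 134, Σu·u = 134, Σu = 22, Σ1 = 6.
Moment sums: Σu^2·w = 21932, Σu·w = 3026, Σw = 448.
AᵀA·[α, β, γ]ᵀ = Aᵀw becomes [[6770, 928, 134]; [928, 134, 22]; [134, 22, 6]]·[α, β, γ]ᵀ = [21932, 3026, 448]ᵀ.
Inverting the 3×3 Gram matrix, [α, β, γ]ᵀ = [4805/1617, 2600/1617, 1297/539]ᵀ.

α = 2.972, β = 1.608, γ = 2.406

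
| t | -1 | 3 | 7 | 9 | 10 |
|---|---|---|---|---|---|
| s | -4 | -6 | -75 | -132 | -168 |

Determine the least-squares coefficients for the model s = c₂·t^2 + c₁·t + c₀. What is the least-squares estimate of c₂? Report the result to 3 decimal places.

The normal equations are: 19044·c₂ + 2098·c₁ + 240·c₀ = -31225;  2098·c₂ + 240·c₁ + 28·c₀ = -3407;  240·c₂ + 28·c₁ + 5·c₀ = -385.
Solving the 3×3 system (Gaussian elimination) gives c₂ = -22525/11054, c₁ = 493015/143702, c₀ = 114831/71851.

c₂ = -2.038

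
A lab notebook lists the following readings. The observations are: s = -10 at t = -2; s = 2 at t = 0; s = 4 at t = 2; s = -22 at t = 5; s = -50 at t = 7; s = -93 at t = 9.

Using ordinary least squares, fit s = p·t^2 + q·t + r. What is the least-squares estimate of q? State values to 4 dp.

The normal system XᵀX·[p, q, r]ᵀ = Xᵀs is [[9619, 1197, 163]; [1197, 163, 21]; [163, 21, 6]]·[p, q, r]ᵀ = [-10557, -1269, -169]ᵀ.
Row-reducing yields p = -1835/1208, q = 662415/216232, r = 64289/27029.

q = 3.0634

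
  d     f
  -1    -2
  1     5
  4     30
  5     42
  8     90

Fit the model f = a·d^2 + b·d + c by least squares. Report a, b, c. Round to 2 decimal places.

With design matrix A, AᵀA = [[4979, 701, 107]; [701, 107, 17]; [107, 17, 5]] and Aᵀf = [7293, 1057, 165]ᵀ.
Inverting the 3×3 Gram matrix, [a, b, c]ᵀ = [7433/7752, 9069/2584, 2123/3876]ᵀ.

a = 0.96, b = 3.51, c = 0.55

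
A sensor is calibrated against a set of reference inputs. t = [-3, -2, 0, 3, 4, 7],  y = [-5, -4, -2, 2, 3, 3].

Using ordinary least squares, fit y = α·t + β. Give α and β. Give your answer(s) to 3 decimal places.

α = 0.905, β = -1.857

Sums needed: Σt·t = 87, Σt = 9, Σ1 = 6.
Moment sums: Σt·y = 62, Σy = -3.
Normal equations: [[87, 9]; [9, 6]]·[α, β]ᵀ = [62, -3]ᵀ.
det = 87·6 − 9² = 441.
α = (62·6 − 9·(-3))/441 = 19/21; β = (87·(-3) − 9·62)/441 = -13/7.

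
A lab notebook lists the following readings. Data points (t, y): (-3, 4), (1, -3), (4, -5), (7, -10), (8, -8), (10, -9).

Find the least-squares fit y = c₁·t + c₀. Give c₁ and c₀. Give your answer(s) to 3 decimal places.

The normal system MᵀM·[c₁, c₀]ᵀ = Mᵀy is [[239, 27]; [27, 6]]·[c₁, c₀]ᵀ = [-259, -31]ᵀ.
Δ = 239·6 − 27² = 705.
c₁ = ((-259)·6 − 27·(-31))/705 = -239/235; c₀ = (239·(-31) − 27·(-259))/705 = -416/705.

c₁ = -1.017, c₀ = -0.590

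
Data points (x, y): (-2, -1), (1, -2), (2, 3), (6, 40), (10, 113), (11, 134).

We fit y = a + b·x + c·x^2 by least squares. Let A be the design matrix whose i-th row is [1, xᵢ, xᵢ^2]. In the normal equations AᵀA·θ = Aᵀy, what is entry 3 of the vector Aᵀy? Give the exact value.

28960

Entry 3 ↔ basis x^2, so (Aᵀy)_{3} = Σᵢ (x^2)·yᵢ = (4)·(-1) + (1)·(-2) + (4)·(3) + (36)·(40) + (100)·(113) + (121)·(134) = 28960.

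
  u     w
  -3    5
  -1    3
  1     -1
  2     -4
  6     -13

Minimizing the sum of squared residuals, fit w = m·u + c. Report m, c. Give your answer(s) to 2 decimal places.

m = -2.07, c = 0.07

MᵀM·[m, c]ᵀ = Mᵀw reads: 51·m + 5·c = -105;  5·m + 5·c = -10.
Δ = 51·5 − 5² = 230.
m = ((-105)·5 − 5·(-10))/230 = -95/46; c = (51·(-10) − 5·(-105))/230 = 3/46.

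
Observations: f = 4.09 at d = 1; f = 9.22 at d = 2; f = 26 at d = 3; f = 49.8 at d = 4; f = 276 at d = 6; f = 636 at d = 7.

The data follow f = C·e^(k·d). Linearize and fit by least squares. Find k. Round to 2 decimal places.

Linearized form: ln f = k·d + ln C. From the 6 transformed points,
Over the data: Σd = 23.0000, Σ(d)² = 115.0000, Σln f = 22.8716, Σd·ln f = 110.1664.
Normal system: [[115.0000, 23.0000]; [23.0000, 6]]·[k, ln C]ᵀ = [110.1664, 22.8716]ᵀ.
Δ = 115.0000·6 − (23.0000)² = 161.0000; k = (110.1664·6 − 23.0000·22.8716)/161.0000 = 0.83821, ln C = (115.0000·22.8716 − 23.0000·110.1664)/161.0000 = 0.59882.

k = 0.84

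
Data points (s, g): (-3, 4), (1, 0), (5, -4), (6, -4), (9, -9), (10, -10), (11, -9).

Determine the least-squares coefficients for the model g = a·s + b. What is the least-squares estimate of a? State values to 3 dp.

From the data, Σs·s = 373, Σs = 39, Σ1 = 7.
For Aᵀg: Σs·g = -336, Σg = -32.
AᵀA·[a, b]ᵀ = Aᵀg becomes [[373, 39]; [39, 7]]·[a, b]ᵀ = [-336, -32]ᵀ.
det = 373·7 − 39² = 1090.
a = ((-336)·7 − 39·(-32))/1090 = -552/545; b = (373·(-32) − 39·(-336))/1090 = 584/545.

a = -1.013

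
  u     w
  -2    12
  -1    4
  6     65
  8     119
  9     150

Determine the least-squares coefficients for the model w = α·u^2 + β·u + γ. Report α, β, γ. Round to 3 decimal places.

α = 1.981, β = -1.231, γ = 1.239

With design matrix X, XᵀX = [[11970, 1448, 186]; [1448, 186, 20]; [186, 20, 5]] and Xᵀw = [22158, 2664, 350]ᵀ.
Row-reducing yields α = 98465/49711, β = -61176/49711, γ = 61576/49711.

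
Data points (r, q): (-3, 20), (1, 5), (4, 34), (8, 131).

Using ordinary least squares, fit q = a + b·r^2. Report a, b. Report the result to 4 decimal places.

a = 2.3132, b = 2.0083

From the data, Σ1 = 4, Σr^2 = 90, Σr^2·r^2 = 4434.
And Σq = 190, Σr^2·q = 9113.
det = 4·4434 − 90² = 9636.
a = (190·4434 − 90·9113)/9636 = 3715/1606; b = (4·9113 − 90·190)/9636 = 4838/2409.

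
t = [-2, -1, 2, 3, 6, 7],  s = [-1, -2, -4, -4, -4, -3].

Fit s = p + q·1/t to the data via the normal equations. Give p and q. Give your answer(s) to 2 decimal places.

p = -3.11, q = -1.83

Normal-equation sums: Σ1 = 6, Σ1/t = -5/14, Σ1/t·1/t = 2927/1764.
Moment sums: Σs = -18, Σ1/t·s = -27/14.
MᵀM·[p, q]ᵀ = Mᵀs becomes [[6, -5/14]; [-5/14, 2927/1764]]·[p, q]ᵀ = [-18, -27/14]ᵀ.
Determinant 6·(2927/1764) − (-5/14)² = 5779/588.
p = ((-18)·(2927/1764) − (-5/14)·(-27/14))/(5779/588) = -17967/5779; q = (6·(-27/14) − (-5/14)·(-18))/(5779/588) = -10584/5779.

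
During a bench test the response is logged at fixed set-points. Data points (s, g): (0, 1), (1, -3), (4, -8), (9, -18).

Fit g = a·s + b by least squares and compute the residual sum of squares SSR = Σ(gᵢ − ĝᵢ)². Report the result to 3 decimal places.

SSR = 1.980

Compute the Gram sums: Σs·s = 98, Σs = 14, Σ1 = 4.
And Σs·g = -197, Σg = -28.
det = 98·4 − 14² = 196.
a = ((-197)·4 − 14·(-28))/196 = -99/49; b = (98·(-28) − 14·(-197))/196 = 1/14.
Residuals: 13/14, -103/98, 1/98, 11/98; SSR = 97/49.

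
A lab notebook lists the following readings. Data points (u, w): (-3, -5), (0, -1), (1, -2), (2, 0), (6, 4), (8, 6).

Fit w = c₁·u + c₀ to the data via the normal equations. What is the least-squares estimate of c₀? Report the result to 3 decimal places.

Entries of XᵀX: Σu·u = 114, Σu = 14, Σ1 = 6.
And Σu·w = 85, Σw = 2.
XᵀX·[c₁, c₀]ᵀ = Xᵀw becomes [[114, 14]; [14, 6]]·[c₁, c₀]ᵀ = [85, 2]ᵀ.
det = 114·6 − 14² = 488.
c₁ = (85·6 − 14·2)/488 = 241/244; c₀ = (114·2 − 14·85)/488 = -481/244.

c₀ = -1.971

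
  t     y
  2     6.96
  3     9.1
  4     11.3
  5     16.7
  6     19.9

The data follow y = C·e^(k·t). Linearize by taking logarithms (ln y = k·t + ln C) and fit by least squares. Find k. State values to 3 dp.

k = 0.271

Let Y = ln y. Fitting Y = k·t + ln C by least squares:
Sums: Σt = 20.0000, Σ(t)² = 90.0000, Σln y = 12.3794, Σt·ln y = 52.2258.
Normal system: [[90.0000, 20.0000]; [20.0000, 5]]·[k, ln C]ᵀ = [52.2258, 12.3794]ᵀ.
Slope k = (n·Σt·ln y − Σt·Σln y)/(n·Σ(t)² − (Σt)²) = (5·52.2258 − 20.0000·12.3794)/50.0000 = 0.27082; ln C = (Σln y − k·Σt)/n = 1.39259.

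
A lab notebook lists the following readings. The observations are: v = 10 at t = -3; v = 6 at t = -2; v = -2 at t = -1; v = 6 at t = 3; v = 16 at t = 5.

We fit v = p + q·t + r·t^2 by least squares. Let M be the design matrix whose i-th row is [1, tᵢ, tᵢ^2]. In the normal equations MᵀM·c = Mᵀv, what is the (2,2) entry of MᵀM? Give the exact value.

48

Row 2 ↔ basis t, column 2 ↔ basis t, so (MᵀM)_{2,2} = Σᵢ (t)·(t) = (-3)·(-3) + (-2)·(-2) + (-1)·(-1) + (3)·(3) + (5)·(5) = 48.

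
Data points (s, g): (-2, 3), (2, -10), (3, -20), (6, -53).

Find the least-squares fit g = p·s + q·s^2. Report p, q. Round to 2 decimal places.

p = -3.52, q = -0.89

Compute the Gram sums: Σs·s = 53, Σs·s^2 = 243, Σs^2·s^2 = 1409.
Moment sums: Σs·g = -404, Σs^2·g = -2116.
XᵀX·[p, q]ᵀ = Xᵀg becomes [[53, 243]; [243, 1409]]·[p, q]ᵀ = [-404, -2116]ᵀ.
Eliminating q: 1409·(row 1) − 243·(row 2) gives 15628·p = 1409·(-404) − 243·(-2116) = -55048, so p = -13762/3907.
Then q = ((-2116) − 243·(-13762/3907))/1409 = -3494/3907.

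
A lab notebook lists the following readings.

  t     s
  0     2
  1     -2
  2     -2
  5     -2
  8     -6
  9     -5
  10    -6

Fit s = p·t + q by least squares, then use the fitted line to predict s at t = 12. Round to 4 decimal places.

ŝ = -7.4800

Sums needed: Σt·t = 275, Σt = 35, Σ1 = 7.
Right-hand side: Σt·s = -169, Σs = -21.
So AᵀA·[p, q]ᵀ = Aᵀs: [[275, 35]; [35, 7]]·[p, q]ᵀ = [-169, -21]ᵀ.
Eliminating q: 7·(row 1) − 35·(row 2) gives 700·p = 7·(-169) − 35·(-21) = -448, so p = -16/25.
Then q = ((-21) − 35·(-16/25))/7 = 1/5.
At t = 12: ŝ = (-16/25)·(12) + (1/5)·(1) = -187/25.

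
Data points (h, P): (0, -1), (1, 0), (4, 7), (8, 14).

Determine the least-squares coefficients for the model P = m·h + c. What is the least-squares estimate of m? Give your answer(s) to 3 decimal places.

Forming MᵀM = [[81, 13]; [13, 4]] and MᵀP = [140, 20]ᵀ gives MᵀM·[m, c]ᵀ = MᵀP.
Eliminating c: 4·(row 1) − 13·(row 2) gives 155·m = 4·140 − 13·20 = 300, so m = 60/31.
Then c = (20 − 13·(60/31))/4 = -40/31.

m = 1.935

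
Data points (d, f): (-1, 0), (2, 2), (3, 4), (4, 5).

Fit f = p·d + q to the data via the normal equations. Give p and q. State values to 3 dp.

The normal system XᵀX·[p, q]ᵀ = Xᵀf is [[30, 8]; [8, 4]]·[p, q]ᵀ = [36, 11]ᵀ.
Δ = 30·4 − 8² = 56.
p = (36·4 − 8·11)/56 = 1; q = (30·11 − 8·36)/56 = 3/4.

p = 1.000, q = 0.750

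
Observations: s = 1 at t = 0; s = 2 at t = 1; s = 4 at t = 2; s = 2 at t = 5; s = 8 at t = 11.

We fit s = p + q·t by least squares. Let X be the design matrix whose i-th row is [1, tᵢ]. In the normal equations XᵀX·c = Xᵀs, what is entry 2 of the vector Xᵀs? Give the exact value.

108

Entry 2 ↔ basis t, so (Xᵀs)_{2} = Σᵢ (t)·sᵢ = (0)·(1) + (1)·(2) + (2)·(4) + (5)·(2) + (11)·(8) = 108.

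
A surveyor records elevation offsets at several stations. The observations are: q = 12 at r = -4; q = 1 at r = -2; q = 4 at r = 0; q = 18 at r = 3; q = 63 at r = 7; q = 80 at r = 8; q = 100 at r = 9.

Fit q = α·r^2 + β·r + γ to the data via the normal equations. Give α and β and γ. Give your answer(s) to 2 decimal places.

Entries of XᵀX: Σr^2·r^2 = 13411, Σr^2·r = 1539, Σr^2 = 223, Σr·r = 223, Σr = 21, Σ1 = 7.
Moment sums: Σr^2·q = 16665, Σr·q = 1985, Σq = 278.
XᵀX·[α, β, γ]ᵀ = Xᵀq becomes [[13411, 1539, 223]; [1539, 223, 21]; [223, 21, 7]]·[α, β, γ]ᵀ = [16665, 1985, 278]ᵀ.
Inverting the 3×3 Gram matrix, [α, β, γ]ᵀ = [173617/176538, 543213/294230, 1255889/441345]ᵀ.

α = 0.98, β = 1.85, γ = 2.85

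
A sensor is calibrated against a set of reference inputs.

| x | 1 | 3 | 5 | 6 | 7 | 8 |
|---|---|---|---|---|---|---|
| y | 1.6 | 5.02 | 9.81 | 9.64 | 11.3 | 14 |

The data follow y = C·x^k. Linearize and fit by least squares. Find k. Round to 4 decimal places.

Let Y = ln y. Fitting Y = k·ln x + ln C by least squares:
Σln x = 8.5252, Σ(ln x)² = 15.1183, Σln y = 11.6966, Σln x·ln y = 19.7137.
Equations: 15.1183·k + 8.5252·ln C = 19.7137;  8.5252·k + 6·ln C = 11.6966.
Δ = 15.1183·6 − (8.5252)² = 18.0313; k = (19.7137·6 − 8.5252·11.6966)/18.0313 = 1.02970, ln C = (15.1183·11.6966 − 8.5252·19.7137)/18.0313 = 0.48638.

k = 1.0297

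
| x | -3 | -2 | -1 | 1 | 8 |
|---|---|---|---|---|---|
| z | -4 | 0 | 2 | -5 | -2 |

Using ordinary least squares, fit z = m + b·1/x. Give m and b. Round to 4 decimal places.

m = -2.2476, b = -3.1592

Sums needed: Σ1 = 5, Σ1/x = -17/24, Σ1/x·1/x = 1369/576.
For Aᵀz: Σz = -9, Σ1/x·z = -71/12.
So AᵀA·[m, b]ᵀ = Aᵀz: [[5, -17/24]; [-17/24, 1369/576]]·[m, b]ᵀ = [-9, -71/12]ᵀ.
det = 5·(1369/576) − (-17/24)² = 1639/144.
m = ((-9)·(1369/576) − (-17/24)·(-71/12))/(1639/144) = -14735/6556; b = (5·(-71/12) − (-17/24)·(-9))/(1639/144) = -5178/1639.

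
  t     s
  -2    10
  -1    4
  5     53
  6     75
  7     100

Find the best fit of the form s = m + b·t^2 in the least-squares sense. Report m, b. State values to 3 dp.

XᵀX·[m, b]ᵀ = Xᵀs reads: 5·m + 115·b = 242;  115·m + 4339·b = 8969.
(Σ1 = 5, Σt^2 = 115, Σt^2·t^2 = 4339, Σs = 242, Σt^2·s = 8969.)
det = 5·4339 − 115² = 8470.
m = (242·4339 − 115·8969)/8470 = 18603/8470; b = (5·8969 − 115·242)/8470 = 3403/1694.

m = 2.196, b = 2.009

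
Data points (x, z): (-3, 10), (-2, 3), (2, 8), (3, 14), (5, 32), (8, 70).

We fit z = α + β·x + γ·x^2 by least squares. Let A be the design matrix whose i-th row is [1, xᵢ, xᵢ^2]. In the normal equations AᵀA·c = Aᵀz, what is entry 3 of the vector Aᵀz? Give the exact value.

5540

Entry 3 ↔ basis x^2, so (Aᵀz)_{3} = Σᵢ (x^2)·zᵢ = (9)·(10) + (4)·(3) + (4)·(8) + (9)·(14) + (25)·(32) + (64)·(70) = 5540.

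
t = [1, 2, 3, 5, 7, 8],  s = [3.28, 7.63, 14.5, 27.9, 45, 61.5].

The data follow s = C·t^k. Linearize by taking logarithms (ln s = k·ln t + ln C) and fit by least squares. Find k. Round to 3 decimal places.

Taking logs, ln s = k·ln t + ln C, so regress ln s on ln t.
Σln t = 7.4265, Σ(ln t)² = 12.3883, Σln s = 17.1484, Σln t·ln s = 25.6763.
Equations: 12.3883·k + 7.4265·ln C = 25.6763;  7.4265·k + 6·ln C = 17.1484.
Solving (det = 19.1764): k = 1.39257, ln C = 1.13440.

k = 1.393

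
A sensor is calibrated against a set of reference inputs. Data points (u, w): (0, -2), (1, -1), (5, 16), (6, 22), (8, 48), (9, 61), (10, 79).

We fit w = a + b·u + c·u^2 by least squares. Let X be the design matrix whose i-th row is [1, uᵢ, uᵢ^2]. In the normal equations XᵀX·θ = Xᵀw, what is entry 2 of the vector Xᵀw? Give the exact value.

1934

Entry 2 ↔ basis u, so (Xᵀw)_{2} = Σᵢ (u)·wᵢ = (0)·(-2) + (1)·(-1) + (5)·(16) + (6)·(22) + (8)·(48) + (9)·(61) + (10)·(79) = 1934.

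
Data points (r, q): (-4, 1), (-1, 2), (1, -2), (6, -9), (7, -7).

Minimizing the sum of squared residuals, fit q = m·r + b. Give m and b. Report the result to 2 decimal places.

m = -0.97, b = -1.26

The normal system XᵀX·[m, b]ᵀ = Xᵀq is [[103, 9]; [9, 5]]·[m, b]ᵀ = [-111, -15]ᵀ.
Eliminating b: 5·(row 1) − 9·(row 2) gives 434·m = 5·(-111) − 9·(-15) = -420, so m = -30/31.
Then b = ((-15) − 9·(-30/31))/5 = -39/31.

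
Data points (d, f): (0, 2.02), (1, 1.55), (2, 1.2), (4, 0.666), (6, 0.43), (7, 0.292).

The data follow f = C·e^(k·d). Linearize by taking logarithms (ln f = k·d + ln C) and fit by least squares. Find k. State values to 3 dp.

k = -0.271

With ln fᵢ as the transformed response and dᵢ as the regressor:
Sums: Σd = 20.0000, Σ(d)² = 106.0000, Σln f = -1.1578, Σd·ln f = -14.5038.
Normal system: [[106.0000, 20.0000]; [20.0000, 6]]·[k, ln C]ᵀ = [-14.5038, -1.1578]ᵀ.
Slope k = (n·Σd·ln f − Σd·Σln f)/(n·Σ(d)² − (Σd)²) = (6·-14.5038 − 20.0000·-1.1578)/236.0000 = -0.27063; ln C = (Σln f − k·Σd)/n = 0.70912.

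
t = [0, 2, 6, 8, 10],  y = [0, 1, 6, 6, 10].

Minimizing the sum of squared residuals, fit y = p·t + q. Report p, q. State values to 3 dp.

Normal-equation sums: Σt·t = 204, Σt = 26, Σ1 = 5.
Moment sums: Σt·y = 186, Σy = 23.
Normal equations: [[204, 26]; [26, 5]]·[p, q]ᵀ = [186, 23]ᵀ.
det = 204·5 − 26² = 344.
p = (186·5 − 26·23)/344 = 83/86; q = (204·23 − 26·186)/344 = -18/43.

p = 0.965, q = -0.419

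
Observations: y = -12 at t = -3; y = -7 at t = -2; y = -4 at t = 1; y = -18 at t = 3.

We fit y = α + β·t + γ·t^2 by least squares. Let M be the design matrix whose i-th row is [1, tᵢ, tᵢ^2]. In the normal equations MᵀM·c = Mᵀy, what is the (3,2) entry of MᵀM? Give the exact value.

-7

Row 3 ↔ basis t^2, column 2 ↔ basis t, so (MᵀM)_{3,2} = Σᵢ (t^2)·(t) = (9)·(-3) + (4)·(-2) + (1)·(1) + (9)·(3) = -7.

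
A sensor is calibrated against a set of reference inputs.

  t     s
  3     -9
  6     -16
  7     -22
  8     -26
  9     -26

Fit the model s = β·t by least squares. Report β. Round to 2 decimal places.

MᵀM·[β]ᵀ = Mᵀs reads: 239·β = -719.
(Σt·t = 239, Σt·s = -719.)
β = (-719)/239 = -3.00837.

β = -3.01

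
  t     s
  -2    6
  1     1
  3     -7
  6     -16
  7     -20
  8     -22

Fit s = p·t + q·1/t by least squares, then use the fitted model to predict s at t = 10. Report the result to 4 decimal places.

From the data, Σt·t = 163, Σt·1/t = 6, Σ1/t·1/t = 40217/28224.
And Σt·s = -444, Σ1/t·s = -353/28.
So MᵀM·[p, q]ᵀ = Mᵀs: [[163, 6]; [6, 40217/28224]]·[p, q]ᵀ = [-444, -353/28]ᵀ.
Δ = 163·(40217/28224) − 6² = 5539307/28224.
p = ((-444)·(40217/28224) − 6·(-353/28))/(5539307/28224) = -15721404/5539307; q = (163·(-353/28) − 6·(-444))/(5539307/28224) = 17189424/5539307.
At t = 10: ŝ = (-15721404/5539307)·(10) + (17189424/5539307)·(1/10) = -777475488/27696535.

ŝ = -28.0712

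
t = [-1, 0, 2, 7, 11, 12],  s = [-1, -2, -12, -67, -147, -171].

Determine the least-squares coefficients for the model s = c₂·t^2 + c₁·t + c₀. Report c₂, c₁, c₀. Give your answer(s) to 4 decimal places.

c₂ = -0.9576, c₁ = -2.5695, c₀ = -2.4774

Setting ∂/∂c₂ … = 0 gives: 37795·c₂ + 3409·c₁ + 319·c₀ = -45743;  3409·c₂ + 319·c₁ + 31·c₀ = -4161;  319·c₂ + 31·c₁ + 6·c₀ = -400.
Row-reducing yields c₂ = -599657/626196, c₁ = -1609027/626196, c₀ = -258555/104366.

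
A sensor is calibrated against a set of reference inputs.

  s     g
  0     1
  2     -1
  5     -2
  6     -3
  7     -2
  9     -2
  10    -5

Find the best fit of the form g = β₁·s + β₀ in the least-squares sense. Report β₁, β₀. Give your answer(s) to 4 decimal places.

β₁ = -0.4375, β₀ = 0.4375

The normal equations are: 295·β₁ + 39·β₀ = -112;  39·β₁ + 7·β₀ = -14.
Eliminating β₀: 7·(row 1) − 39·(row 2) gives 544·β₁ = 7·(-112) − 39·(-14) = -238, so β₁ = -7/16.
Then β₀ = ((-14) − 39·(-7/16))/7 = 7/16.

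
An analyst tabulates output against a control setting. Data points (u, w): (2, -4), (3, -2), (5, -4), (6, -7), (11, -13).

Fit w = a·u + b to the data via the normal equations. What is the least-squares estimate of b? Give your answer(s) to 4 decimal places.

Forming MᵀM = [[195, 27]; [27, 5]] and Mᵀw = [-219, -30]ᵀ gives MᵀM·[a, b]ᵀ = Mᵀw.
Eliminating b: 5·(row 1) − 27·(row 2) gives 246·a = 5·(-219) − 27·(-30) = -285, so a = -95/82.
Then b = ((-30) − 27·(-95/82))/5 = 21/82.

b = 0.2561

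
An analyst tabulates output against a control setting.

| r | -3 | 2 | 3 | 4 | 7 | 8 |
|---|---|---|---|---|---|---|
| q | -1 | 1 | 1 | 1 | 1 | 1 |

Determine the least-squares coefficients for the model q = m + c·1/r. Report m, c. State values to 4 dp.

m = 0.2380, c = 2.5270

From the data, Σ1 = 6, Σ1/r = 57/56, Σ1/r·1/r = 16109/28224.
Right-hand side: Σq = 4, Σ1/r·q = 283/168.
So XᵀX·[m, c]ᵀ = Xᵀq: [[6, 57/56]; [57/56, 16109/28224]]·[m, c]ᵀ = [4, 283/168]ᵀ.
Eliminating c: (16109/28224)·(row 1) − (57/56)·(row 2) gives (22471/9408)·m = (16109/28224)·4 − (57/56)·(283/168) = 16043/28224, so m = 16043/67413.
Then c = ((283/168) − (57/56)·(16043/67413))/(16109/28224) = 56784/22471.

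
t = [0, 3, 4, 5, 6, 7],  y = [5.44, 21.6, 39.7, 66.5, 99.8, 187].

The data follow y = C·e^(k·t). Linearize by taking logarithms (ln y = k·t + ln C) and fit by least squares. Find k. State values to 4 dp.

k = 0.5028

Taking logs, ln y = k·t + ln C, so regress ln y on t.
Σt = 25.0000, Σ(t)² = 135.0000, Σln y = 22.4793, Σt·ln y = 109.1663.
Equations: 135.0000·k + 25.0000·ln C = 109.1663;  25.0000·k + 6·ln C = 22.4793.
Δ = 135.0000·6 − (25.0000)² = 185.0000; k = (109.1663·6 − 25.0000·22.4793)/185.0000 = 0.50278, ln C = (135.0000·22.4793 − 25.0000·109.1663)/185.0000 = 1.65162.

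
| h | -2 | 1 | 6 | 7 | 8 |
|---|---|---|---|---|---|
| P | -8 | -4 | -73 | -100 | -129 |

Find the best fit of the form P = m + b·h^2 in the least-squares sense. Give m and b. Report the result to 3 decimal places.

Setting ∂/∂m … = 0 gives: 5·m + 154·b = -314;  154·m + 7810·b = -15820.
Eliminating b: 7810·(row 1) − 154·(row 2) gives 15334·m = 7810·(-314) − 154·(-15820) = -16060, so m = -730/697.
Then b = ((-15820) − 154·(-730/697))/7810 = -15372/7667.

m = -1.047, b = -2.005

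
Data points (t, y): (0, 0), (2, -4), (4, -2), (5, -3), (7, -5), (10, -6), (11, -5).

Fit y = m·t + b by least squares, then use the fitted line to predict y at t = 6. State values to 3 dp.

Compute the Gram sums: Σt·t = 315, Σt = 39, Σ1 = 7.
Moment sums: Σt·y = -181, Σy = -25.
Normal equations: [[315, 39]; [39, 7]]·[m, b]ᵀ = [-181, -25]ᵀ.
det = 315·7 − 39² = 684.
m = ((-181)·7 − 39·(-25))/684 = -73/171; b = (315·(-25) − 39·(-181))/684 = -68/57.
At t = 6: ŷ = (-73/171)·(6) + (-68/57)·(1) = -214/57.

ŷ = -3.754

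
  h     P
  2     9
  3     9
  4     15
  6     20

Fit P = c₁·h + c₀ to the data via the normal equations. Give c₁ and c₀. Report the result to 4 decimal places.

Setting ∂/∂c₁ … = 0 gives: 65·c₁ + 15·c₀ = 225;  15·c₁ + 4·c₀ = 53.
Eliminating c₀: 4·(row 1) − 15·(row 2) gives 35·c₁ = 4·225 − 15·53 = 105, so c₁ = 3.
Then c₀ = (53 − 15·3)/4 = 2.

c₁ = 3.0000, c₀ = 2.0000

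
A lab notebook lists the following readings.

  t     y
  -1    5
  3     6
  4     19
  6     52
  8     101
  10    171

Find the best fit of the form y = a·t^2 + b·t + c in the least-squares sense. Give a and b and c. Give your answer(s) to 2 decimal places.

From the data, Σt^2·t^2 = 15730, Σt^2·t = 1818, Σt^2 = 226, Σt·t = 226, Σt = 30, Σ1 = 6.
And Σt^2·y = 25799, Σt·y = 2919, Σy = 354.
Normal equations: [[15730, 1818, 226]; [1818, 226, 30]; [226, 30, 6]]·[a, b, c]ᵀ = [25799, 2919, 354]ᵀ.
Row-reducing yields a = 117621/56380, b = -212403/56380, c = -10489/14095.

a = 2.09, b = -3.77, c = -0.74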